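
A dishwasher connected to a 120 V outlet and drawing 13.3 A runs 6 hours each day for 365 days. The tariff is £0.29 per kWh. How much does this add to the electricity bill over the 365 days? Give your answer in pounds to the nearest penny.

Power = 13.3 A × 120 V = 1596 W = 1.596 kW
Runtime = 6 h/day × 365 days = 2190 h
Energy = 1.596 kW × 2190 h = 3495.24 kWh
Cost = 3495.24 kWh × £0.29/kWh = £1013.62

£1013.62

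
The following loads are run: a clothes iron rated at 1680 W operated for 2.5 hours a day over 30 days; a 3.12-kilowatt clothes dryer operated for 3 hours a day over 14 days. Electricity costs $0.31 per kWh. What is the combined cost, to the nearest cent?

$79.68

clothes iron: Runtime = 2.5 h/day × 30 days = 75 h
clothes iron: 1.68 kW × 75 h = 126 kWh
clothes dryer: Runtime = 3 h/day × 14 days = 42 h
clothes dryer: 3.12 kW × 42 h = 131.04 kWh
Total energy = 257.04 kWh
Cost = 257.04 × $0.31 = $79.68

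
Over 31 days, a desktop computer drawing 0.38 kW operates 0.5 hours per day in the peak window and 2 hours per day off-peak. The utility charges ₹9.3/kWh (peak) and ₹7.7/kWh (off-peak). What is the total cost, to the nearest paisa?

Peak energy = 0.38 kW × 0.5 h × 31 = 5.89 kWh
Off-peak energy = 0.38 kW × 2 h × 31 = 23.56 kWh
Cost = 5.89 × ₹9.3 + 23.56 × ₹7.7 = ₹54.777 + ₹181.412 = ₹236.19

₹236.19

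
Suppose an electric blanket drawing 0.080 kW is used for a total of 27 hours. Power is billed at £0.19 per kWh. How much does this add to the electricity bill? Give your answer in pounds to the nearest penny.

£0.41

Energy = 0.08 kW × 27 h = 2.16 kWh
Cost = 2.16 kWh × £0.19/kWh = £0.41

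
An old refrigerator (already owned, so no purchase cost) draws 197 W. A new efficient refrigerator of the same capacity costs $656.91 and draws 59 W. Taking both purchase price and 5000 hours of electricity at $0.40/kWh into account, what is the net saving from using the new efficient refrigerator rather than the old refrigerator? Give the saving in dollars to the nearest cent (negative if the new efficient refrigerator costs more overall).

old refrigerator: $0.00 + (197/1000) kW × 5000 h × $0.40 = $0.00 + $394 = $394
new efficient refrigerator: $656.91 + (59/1000) kW × 5000 h × $0.40 = $656.91 + $118 = $774.91
Saving = $394 − $774.91 = −$380.91

-$380.91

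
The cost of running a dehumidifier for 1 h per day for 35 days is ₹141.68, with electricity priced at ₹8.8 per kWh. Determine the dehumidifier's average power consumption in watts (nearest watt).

460 W

Energy = ₹141.68 ÷ ₹8.8/kWh = 16.1 kWh
Runtime = 1 h/day × 35 days = 35 h
Power = 16.1 kWh ÷ 35 h = 0.46 kW = 460 W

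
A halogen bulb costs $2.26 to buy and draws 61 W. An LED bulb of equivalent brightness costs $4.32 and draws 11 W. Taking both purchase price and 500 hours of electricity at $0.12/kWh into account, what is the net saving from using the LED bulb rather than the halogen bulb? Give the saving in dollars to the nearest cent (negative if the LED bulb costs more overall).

halogen bulb: $2.26 + (61/1000) kW × 500 h × $0.12 = $2.26 + $3.66 = $5.92
LED bulb: $4.32 + (11/1000) kW × 500 h × $0.12 = $4.32 + $0.66 = $4.98
Saving = $5.92 − $4.98 = $0.94

$0.94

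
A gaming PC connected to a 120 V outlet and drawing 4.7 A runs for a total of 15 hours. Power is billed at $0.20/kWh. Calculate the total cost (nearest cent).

Power = 4.7 A × 120 V = 564 W = 0.564 kW
Energy = 0.564 kW × 15 h = 8.46 kWh
Cost = 8.46 kWh × $0.20/kWh = $1.69

$1.69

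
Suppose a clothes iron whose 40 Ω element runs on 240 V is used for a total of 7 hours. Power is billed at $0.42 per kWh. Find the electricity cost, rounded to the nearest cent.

Power = V²/R = 240²/40 = 1440 W = 1.44 kW
Energy = 1.44 kW × 7 h = 10.08 kWh
Cost = 10.08 kWh × $0.42/kWh = $4.23

$4.23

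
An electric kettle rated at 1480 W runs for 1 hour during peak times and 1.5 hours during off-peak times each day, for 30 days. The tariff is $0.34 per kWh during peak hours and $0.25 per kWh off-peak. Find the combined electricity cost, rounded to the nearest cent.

$31.75

Peak energy = 1.48 kW × 1 h × 30 = 44.4 kWh
Off-peak energy = 1.48 kW × 1.5 h × 30 = 66.6 kWh
Cost = 44.4 × $0.34 + 66.6 × $0.25 = $15.096 + $16.65 = $31.75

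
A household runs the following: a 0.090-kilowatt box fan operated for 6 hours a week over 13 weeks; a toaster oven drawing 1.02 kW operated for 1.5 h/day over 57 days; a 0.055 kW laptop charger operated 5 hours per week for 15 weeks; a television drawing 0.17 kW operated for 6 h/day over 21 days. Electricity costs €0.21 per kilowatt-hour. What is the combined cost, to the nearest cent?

€25.15

box fan: Runtime = 6 h/week × 13 weeks = 78 h
box fan: 0.09 kW × 78 h = 7.02 kWh
toaster oven: Runtime = 1.5 h/day × 57 days = 85.5 h
toaster oven: 1.02 kW × 85.5 h = 87.21 kWh
laptop charger: Runtime = 5 h/week × 15 weeks = 75 h
laptop charger: 0.055 kW × 75 h = 4.125 kWh
television: Runtime = 6 h/day × 21 days = 126 h
television: 0.17 kW × 126 h = 21.42 kWh
Total energy = 119.775 kWh
Cost = 119.775 × €0.21 = €25.15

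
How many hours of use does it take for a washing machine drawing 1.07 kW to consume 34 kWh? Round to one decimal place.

Hours = 34 kWh ÷ 1.07 kW = 31.8 h

31.8 h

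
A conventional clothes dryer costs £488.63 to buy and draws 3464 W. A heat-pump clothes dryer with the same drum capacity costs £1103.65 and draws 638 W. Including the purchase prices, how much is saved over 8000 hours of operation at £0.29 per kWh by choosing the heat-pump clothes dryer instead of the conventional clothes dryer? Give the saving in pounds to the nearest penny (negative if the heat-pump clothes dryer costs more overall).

conventional clothes dryer: £488.63 + (3464/1000) kW × 8000 h × £0.29 = £488.63 + £8036.48 = £8525.11
heat-pump clothes dryer: £1103.65 + (638/1000) kW × 8000 h × £0.29 = £1103.65 + £1480.16 = £2583.81
Saving = £8525.11 − £2583.81 = £5941.3

£5941.30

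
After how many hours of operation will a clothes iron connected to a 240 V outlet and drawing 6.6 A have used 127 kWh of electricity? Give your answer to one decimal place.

Power = 6.6 A × 240 V = 1584 W = 1.584 kW
Hours = 127 kWh ÷ 1.584 kW = 80.2 h

80.2 h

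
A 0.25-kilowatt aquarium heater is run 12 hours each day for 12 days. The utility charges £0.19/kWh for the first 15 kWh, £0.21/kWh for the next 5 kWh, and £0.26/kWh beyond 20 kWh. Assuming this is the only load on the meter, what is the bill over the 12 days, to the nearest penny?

£8.06

Runtime = 12 h/day × 12 days = 144 h
Energy = 0.25 kW × 144 h = 36 kWh
Tier 1 (0–15 kWh): 15 × £0.19 = £2.85
Tier 2 (15–20 kWh): 5 × £0.21 = £1.05
Above 20 kWh: 16 × £0.26 = £4.16
Bill = £8.06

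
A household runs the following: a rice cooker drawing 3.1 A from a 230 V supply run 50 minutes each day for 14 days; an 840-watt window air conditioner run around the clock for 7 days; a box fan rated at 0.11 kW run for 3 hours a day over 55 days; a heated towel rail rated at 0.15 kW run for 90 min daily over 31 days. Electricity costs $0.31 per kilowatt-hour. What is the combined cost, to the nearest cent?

$54.11

rice cooker: Power = 3.1 A × 230 V = 713 W = 0.713 kW
rice cooker: Runtime = 50 min × 14 = 700 min = 11.666666… h
rice cooker: 0.713 kW × 11.666666… h = 8.318333… kWh
window air conditioner: Runtime = 24 h × 7 = 168 h
window air conditioner: 0.84 kW × 168 h = 141.12 kWh
box fan: Runtime = 3 h/day × 55 days = 165 h
box fan: 0.11 kW × 165 h = 18.15 kWh
heated towel rail: Runtime = 90 min × 31 = 2790 min = 46.5 h
heated towel rail: 0.15 kW × 46.5 h = 6.975 kWh
Total energy = 174.563333… kWh
Cost = 174.563333… × $0.31 = $54.11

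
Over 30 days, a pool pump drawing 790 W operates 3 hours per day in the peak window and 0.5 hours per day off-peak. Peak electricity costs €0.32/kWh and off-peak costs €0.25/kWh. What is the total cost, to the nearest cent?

€25.71

Peak energy = 0.79 kW × 3 h × 30 = 71.1 kWh
Off-peak energy = 0.79 kW × 0.5 h × 30 = 11.85 kWh
Cost = 71.1 × €0.32 + 11.85 × €0.25 = €22.752 + €2.9625 = €25.71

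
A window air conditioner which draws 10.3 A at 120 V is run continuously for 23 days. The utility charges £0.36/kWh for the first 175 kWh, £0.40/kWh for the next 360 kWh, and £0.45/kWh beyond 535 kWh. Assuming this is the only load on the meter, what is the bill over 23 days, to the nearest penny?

Power = 10.3 A × 120 V = 1236 W = 1.236 kW
Runtime = 24 h × 23 = 552 h
Energy = 1.236 kW × 552 h = 682.272 kWh
Tier 1 (0–175 kWh): 175 × £0.36 = £63
Tier 2 (175–535 kWh): 360 × £0.40 = £144
Above 535 kWh: 147.272 × £0.45 = £66.2724
Bill = £273.27

£273.27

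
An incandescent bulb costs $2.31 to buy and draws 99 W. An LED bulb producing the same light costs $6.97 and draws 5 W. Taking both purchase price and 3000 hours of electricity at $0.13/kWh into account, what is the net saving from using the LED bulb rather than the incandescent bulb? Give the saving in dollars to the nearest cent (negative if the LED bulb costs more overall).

incandescent bulb: $2.31 + (99/1000) kW × 3000 h × $0.13 = $2.31 + $38.61 = $40.92
LED bulb: $6.97 + (5/1000) kW × 3000 h × $0.13 = $6.97 + $1.95 = $8.92
Saving = $40.92 − $8.92 = $32

$32.00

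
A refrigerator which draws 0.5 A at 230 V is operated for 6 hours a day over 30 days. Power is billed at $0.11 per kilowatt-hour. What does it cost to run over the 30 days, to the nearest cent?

$2.28

Power = 0.5 A × 230 V = 115 W = 0.115 kW
Runtime = 6 h/day × 30 days = 180 h
Energy = 0.115 kW × 180 h = 20.7 kWh
Cost = 20.7 kWh × $0.11/kWh = $2.28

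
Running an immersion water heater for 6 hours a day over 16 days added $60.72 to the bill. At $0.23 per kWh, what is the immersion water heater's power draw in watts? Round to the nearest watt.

Energy = $60.72 ÷ $0.23/kWh = 264 kWh
Runtime = 6 h/day × 16 days = 96 h
Power = 264 kWh ÷ 96 h = 2.75 kW = 2750 W

2750 W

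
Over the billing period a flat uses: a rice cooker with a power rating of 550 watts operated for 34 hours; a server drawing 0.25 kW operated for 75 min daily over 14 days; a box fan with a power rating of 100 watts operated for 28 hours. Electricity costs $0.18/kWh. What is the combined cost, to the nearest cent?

rice cooker: 0.55 kW × 34 h = 18.7 kWh
server: Runtime = 75 min × 14 = 1050 min = 17.5 h
server: 0.25 kW × 17.5 h = 4.375 kWh
box fan: 0.1 kW × 28 h = 2.8 kWh
Total energy = 25.875 kWh
Cost = 25.875 × $0.18 = $4.66

$4.66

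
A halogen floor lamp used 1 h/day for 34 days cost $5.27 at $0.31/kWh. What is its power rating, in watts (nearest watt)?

Energy = $5.27 ÷ $0.31/kWh = 17 kWh
Runtime = 1 h/day × 34 days = 34 h
Power = 17 kWh ÷ 34 h = 0.5 kW = 500 W

500 W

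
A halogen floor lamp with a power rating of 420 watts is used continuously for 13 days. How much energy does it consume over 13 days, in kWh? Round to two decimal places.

Runtime = 24 h × 13 = 312 h
Energy = 0.42 kW × 312 h = 131.04 kWh

131.04 kWh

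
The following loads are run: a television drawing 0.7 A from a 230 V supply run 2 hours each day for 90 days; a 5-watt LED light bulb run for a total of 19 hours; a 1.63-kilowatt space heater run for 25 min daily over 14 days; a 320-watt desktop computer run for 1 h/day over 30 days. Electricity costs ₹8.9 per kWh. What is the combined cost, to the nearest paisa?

television: Power = 0.7 A × 230 V = 161 W = 0.161 kW
television: Runtime = 2 h/day × 90 days = 180 h
television: 0.161 kW × 180 h = 28.98 kWh
LED light bulb: 0.005 kW × 19 h = 0.095 kWh
space heater: Runtime = 25 min × 14 = 350 min = 5.833333… h
space heater: 1.63 kW × 5.833333… h = 9.508333… kWh
desktop computer: Runtime = 1 h/day × 30 days = 30 h
desktop computer: 0.32 kW × 30 h = 9.6 kWh
Total energy = 48.183333… kWh
Cost = 48.183333… × ₹8.9 = ₹428.83

₹428.83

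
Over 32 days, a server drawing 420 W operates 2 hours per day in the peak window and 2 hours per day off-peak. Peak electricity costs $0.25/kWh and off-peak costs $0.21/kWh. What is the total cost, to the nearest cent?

$12.36

Peak energy = 0.42 kW × 2 h × 32 = 26.88 kWh
Off-peak energy = 0.42 kW × 2 h × 32 = 26.88 kWh
Cost = 26.88 × $0.25 + 26.88 × $0.21 = $6.72 + $5.6448 = $12.36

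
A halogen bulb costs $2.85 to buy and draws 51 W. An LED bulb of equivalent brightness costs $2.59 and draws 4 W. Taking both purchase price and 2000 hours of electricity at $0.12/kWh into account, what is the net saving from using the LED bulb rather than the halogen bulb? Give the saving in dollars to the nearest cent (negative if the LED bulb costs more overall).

$11.54

halogen bulb: $2.85 + (51/1000) kW × 2000 h × $0.12 = $2.85 + $12.24 = $15.09
LED bulb: $2.59 + (4/1000) kW × 2000 h × $0.12 = $2.59 + $0.96 = $3.55
Saving = $15.09 − $3.55 = $11.54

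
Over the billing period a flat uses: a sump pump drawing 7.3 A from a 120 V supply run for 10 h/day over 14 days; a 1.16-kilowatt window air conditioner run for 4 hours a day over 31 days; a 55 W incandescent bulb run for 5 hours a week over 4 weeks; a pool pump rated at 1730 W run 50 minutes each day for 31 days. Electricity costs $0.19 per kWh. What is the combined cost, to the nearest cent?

sump pump: Power = 7.3 A × 120 V = 876 W = 0.876 kW
sump pump: Runtime = 10 h/day × 14 days = 140 h
sump pump: 0.876 kW × 140 h = 122.64 kWh
window air conditioner: Runtime = 4 h/day × 31 days = 124 h
window air conditioner: 1.16 kW × 124 h = 143.84 kWh
incandescent bulb: Runtime = 5 h/week × 4 weeks = 20 h
incandescent bulb: 0.055 kW × 20 h = 1.1 kWh
pool pump: Runtime = 50 min × 31 = 1550 min = 25.833333… h
pool pump: 1.73 kW × 25.833333… h = 44.691666… kWh
Total energy = 312.271666… kWh
Cost = 312.271666… × $0.19 = $59.33

$59.33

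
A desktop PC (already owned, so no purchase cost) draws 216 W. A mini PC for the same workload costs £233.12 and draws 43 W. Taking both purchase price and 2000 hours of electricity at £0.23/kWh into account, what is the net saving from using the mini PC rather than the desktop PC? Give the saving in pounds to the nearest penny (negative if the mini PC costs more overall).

desktop PC: £0.00 + (216/1000) kW × 2000 h × £0.23 = £0.00 + £99.36 = £99.36
mini PC: £233.12 + (43/1000) kW × 2000 h × £0.23 = £233.12 + £19.78 = £252.9
Saving = £99.36 − £252.9 = −£153.54

-£153.54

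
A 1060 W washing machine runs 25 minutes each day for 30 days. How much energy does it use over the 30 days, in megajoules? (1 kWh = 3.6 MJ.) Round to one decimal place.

47.7 MJ

Runtime = 25 min × 30 = 750 min = 12.5 h
Energy = 1.06 kW × 12.5 h = 13.25 kWh
= 13.25 × 3.6 MJ = 47.7 MJ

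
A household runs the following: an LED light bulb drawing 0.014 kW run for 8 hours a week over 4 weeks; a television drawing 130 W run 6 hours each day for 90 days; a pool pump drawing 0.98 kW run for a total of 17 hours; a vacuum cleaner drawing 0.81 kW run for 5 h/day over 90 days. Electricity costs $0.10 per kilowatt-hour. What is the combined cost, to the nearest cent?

LED light bulb: Runtime = 8 h/week × 4 weeks = 32 h
LED light bulb: 0.014 kW × 32 h = 0.448 kWh
television: Runtime = 6 h/day × 90 days = 540 h
television: 0.13 kW × 540 h = 70.2 kWh
pool pump: 0.98 kW × 17 h = 16.66 kWh
vacuum cleaner: Runtime = 5 h/day × 90 days = 450 h
vacuum cleaner: 0.81 kW × 450 h = 364.5 kWh
Total energy = 451.808 kWh
Cost = 451.808 × $0.10 = $45.18

$45.18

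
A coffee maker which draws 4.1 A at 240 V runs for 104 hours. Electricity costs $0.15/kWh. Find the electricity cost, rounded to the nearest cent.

Power = 4.1 A × 240 V = 984 W = 0.984 kW
Energy = 0.984 kW × 104 h = 102.336 kWh
Cost = 102.336 kWh × $0.15/kWh = $15.35

$15.35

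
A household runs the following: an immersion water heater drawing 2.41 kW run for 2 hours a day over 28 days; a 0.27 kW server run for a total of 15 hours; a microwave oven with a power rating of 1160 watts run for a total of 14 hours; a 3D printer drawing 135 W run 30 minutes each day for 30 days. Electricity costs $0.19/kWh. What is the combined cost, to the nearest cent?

immersion water heater: Runtime = 2 h/day × 28 days = 56 h
immersion water heater: 2.41 kW × 56 h = 134.96 kWh
server: 0.27 kW × 15 h = 4.05 kWh
microwave oven: 1.16 kW × 14 h = 16.24 kWh
3D printer: Runtime = 30 min × 30 = 900 min = 15 h
3D printer: 0.135 kW × 15 h = 2.025 kWh
Total energy = 157.275 kWh
Cost = 157.275 × $0.19 = $29.88

$29.88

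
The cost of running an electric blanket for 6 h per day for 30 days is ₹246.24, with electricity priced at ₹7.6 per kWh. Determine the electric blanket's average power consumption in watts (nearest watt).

180 W

Energy = ₹246.24 ÷ ₹7.6/kWh = 32.4 kWh
Runtime = 6 h/day × 30 days = 180 h
Power = 32.4 kWh ÷ 180 h = 0.18 kW = 180 W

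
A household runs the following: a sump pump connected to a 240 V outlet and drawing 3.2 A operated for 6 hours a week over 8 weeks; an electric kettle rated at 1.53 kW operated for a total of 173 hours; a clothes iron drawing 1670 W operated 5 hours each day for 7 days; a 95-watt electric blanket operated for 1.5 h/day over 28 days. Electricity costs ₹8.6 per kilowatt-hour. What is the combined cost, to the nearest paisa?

sump pump: Power = 3.2 A × 240 V = 768 W = 0.768 kW
sump pump: Runtime = 6 h/week × 8 weeks = 48 h
sump pump: 0.768 kW × 48 h = 36.864 kWh
electric kettle: 1.53 kW × 173 h = 264.69 kWh
clothes iron: Runtime = 5 h/day × 7 days = 35 h
clothes iron: 1.67 kW × 35 h = 58.45 kWh
electric blanket: Runtime = 1.5 h/day × 28 days = 42 h
electric blanket: 0.095 kW × 42 h = 3.99 kWh
Total energy = 363.994 kWh
Cost = 363.994 × ₹8.6 = ₹3130.35

₹3130.35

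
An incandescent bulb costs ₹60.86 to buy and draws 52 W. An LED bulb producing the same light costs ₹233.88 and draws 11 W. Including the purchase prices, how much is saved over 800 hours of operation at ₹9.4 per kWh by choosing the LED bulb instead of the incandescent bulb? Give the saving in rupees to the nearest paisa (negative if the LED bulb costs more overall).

incandescent bulb: ₹60.86 + (52/1000) kW × 800 h × ₹9.4 = ₹60.86 + ₹391.04 = ₹451.9
LED bulb: ₹233.88 + (11/1000) kW × 800 h × ₹9.4 = ₹233.88 + ₹82.72 = ₹316.6
Saving = ₹451.9 − ₹316.6 = ₹135.3

₹135.30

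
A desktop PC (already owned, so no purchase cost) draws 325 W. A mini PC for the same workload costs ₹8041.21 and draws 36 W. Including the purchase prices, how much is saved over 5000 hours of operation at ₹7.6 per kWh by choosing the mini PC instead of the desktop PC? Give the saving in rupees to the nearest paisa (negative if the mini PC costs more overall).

desktop PC: ₹0.00 + (325/1000) kW × 5000 h × ₹7.6 = ₹0.00 + ₹12350 = ₹12350
mini PC: ₹8041.21 + (36/1000) kW × 5000 h × ₹7.6 = ₹8041.21 + ₹1368 = ₹9409.21
Saving = ₹12350 − ₹9409.21 = ₹2940.79

₹2940.79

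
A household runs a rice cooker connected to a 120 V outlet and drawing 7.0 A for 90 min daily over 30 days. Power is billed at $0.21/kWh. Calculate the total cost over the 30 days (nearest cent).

Power = 7.0 A × 120 V = 840 W = 0.84 kW
Runtime = 90 min × 30 = 2700 min = 45 h
Energy = 0.84 kW × 45 h = 37.8 kWh
Cost = 37.8 kWh × $0.21/kWh = $7.94

$7.94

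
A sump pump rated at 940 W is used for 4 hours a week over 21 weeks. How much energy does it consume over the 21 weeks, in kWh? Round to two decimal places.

Runtime = 4 h/week × 21 weeks = 84 h
Energy = 0.94 kW × 84 h = 78.96 kWh

78.96 kWh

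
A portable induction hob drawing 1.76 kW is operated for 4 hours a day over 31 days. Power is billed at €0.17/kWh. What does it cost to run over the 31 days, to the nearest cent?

€37.10

Runtime = 4 h/day × 31 days = 124 h
Energy = 1.76 kW × 124 h = 218.24 kWh
Cost = 218.24 kWh × €0.17/kWh = €37.10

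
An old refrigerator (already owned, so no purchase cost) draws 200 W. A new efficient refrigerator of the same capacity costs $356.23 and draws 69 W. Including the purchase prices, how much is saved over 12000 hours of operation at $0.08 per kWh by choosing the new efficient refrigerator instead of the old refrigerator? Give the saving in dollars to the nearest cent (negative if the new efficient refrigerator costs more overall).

old refrigerator: $0.00 + (200/1000) kW × 12000 h × $0.08 = $0.00 + $192 = $192
new efficient refrigerator: $356.23 + (69/1000) kW × 12000 h × $0.08 = $356.23 + $66.24 = $422.47
Saving = $192 − $422.47 = −$230.47

-$230.47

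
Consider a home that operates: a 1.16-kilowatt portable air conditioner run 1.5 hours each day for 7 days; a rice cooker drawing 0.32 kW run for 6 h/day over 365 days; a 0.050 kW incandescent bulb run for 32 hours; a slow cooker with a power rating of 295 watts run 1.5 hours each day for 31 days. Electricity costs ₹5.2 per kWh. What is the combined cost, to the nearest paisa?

₹3787.15

portable air conditioner: Runtime = 1.5 h/day × 7 days = 10.5 h
portable air conditioner: 1.16 kW × 10.5 h = 12.18 kWh
rice cooker: Runtime = 6 h/day × 365 days = 2190 h
rice cooker: 0.32 kW × 2190 h = 700.8 kWh
incandescent bulb: 0.05 kW × 32 h = 1.6 kWh
slow cooker: Runtime = 1.5 h/day × 31 days = 46.5 h
slow cooker: 0.295 kW × 46.5 h = 13.7175 kWh
Total energy = 728.2975 kWh
Cost = 728.2975 × ₹5.2 = ₹3787.15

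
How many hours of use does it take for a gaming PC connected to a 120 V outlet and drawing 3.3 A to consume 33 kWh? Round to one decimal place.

Power = 3.3 A × 120 V = 396 W = 0.396 kW
Hours = 33 kWh ÷ 0.396 kW = 83.3 h

83.3 h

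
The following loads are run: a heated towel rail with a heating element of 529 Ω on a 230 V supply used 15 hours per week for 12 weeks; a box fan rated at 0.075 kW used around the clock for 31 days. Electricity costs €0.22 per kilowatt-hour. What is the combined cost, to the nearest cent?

€16.24

heated towel rail: Power = V²/R = 230²/529 = 100 W = 0.1 kW
heated towel rail: Runtime = 15 h/week × 12 weeks = 180 h
heated towel rail: 0.1 kW × 180 h = 18 kWh
box fan: Runtime = 24 h × 31 = 744 h
box fan: 0.075 kW × 744 h = 55.8 kWh
Total energy = 73.8 kWh
Cost = 73.8 × €0.22 = €16.24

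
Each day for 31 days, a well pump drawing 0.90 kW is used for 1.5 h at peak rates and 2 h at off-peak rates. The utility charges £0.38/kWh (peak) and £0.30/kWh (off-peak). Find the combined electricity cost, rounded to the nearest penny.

Peak energy = 0.9 kW × 1.5 h × 31 = 41.85 kWh
Off-peak energy = 0.9 kW × 2 h × 31 = 55.8 kWh
Cost = 41.85 × £0.38 + 55.8 × £0.30 = £15.903 + £16.74 = £32.64

£32.64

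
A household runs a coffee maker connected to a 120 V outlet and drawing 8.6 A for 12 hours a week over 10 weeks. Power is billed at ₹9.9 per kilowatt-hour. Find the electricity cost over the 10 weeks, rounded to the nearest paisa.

Power = 8.6 A × 120 V = 1032 W = 1.032 kW
Runtime = 12 h/week × 10 weeks = 120 h
Energy = 1.032 kW × 120 h = 123.84 kWh
Cost = 123.84 kWh × ₹9.9/kWh = ₹1226.02

₹1226.02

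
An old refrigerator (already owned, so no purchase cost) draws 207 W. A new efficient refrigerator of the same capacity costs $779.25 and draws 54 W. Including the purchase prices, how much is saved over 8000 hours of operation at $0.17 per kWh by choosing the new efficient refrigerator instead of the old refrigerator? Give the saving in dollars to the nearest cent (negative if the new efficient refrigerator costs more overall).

-$571.17

old refrigerator: $0.00 + (207/1000) kW × 8000 h × $0.17 = $0.00 + $281.52 = $281.52
new efficient refrigerator: $779.25 + (54/1000) kW × 8000 h × $0.17 = $779.25 + $73.44 = $852.69
Saving = $281.52 − $852.69 = −$571.17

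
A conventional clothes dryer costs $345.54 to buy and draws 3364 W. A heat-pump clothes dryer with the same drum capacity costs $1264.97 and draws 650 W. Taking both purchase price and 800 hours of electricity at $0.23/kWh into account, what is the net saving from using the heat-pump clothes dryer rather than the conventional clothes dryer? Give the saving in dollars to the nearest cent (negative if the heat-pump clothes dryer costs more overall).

-$420.05

conventional clothes dryer: $345.54 + (3364/1000) kW × 800 h × $0.23 = $345.54 + $618.976 = $964.516
heat-pump clothes dryer: $1264.97 + (650/1000) kW × 800 h × $0.23 = $1264.97 + $119.6 = $1384.57
Saving = $964.516 − $1384.57 = −$420.054 → -$420.05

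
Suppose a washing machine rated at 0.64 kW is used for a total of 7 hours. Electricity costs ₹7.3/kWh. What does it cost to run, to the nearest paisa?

Energy = 0.64 kW × 7 h = 4.48 kWh
Cost = 4.48 kWh × ₹7.3/kWh = ₹32.70

₹32.70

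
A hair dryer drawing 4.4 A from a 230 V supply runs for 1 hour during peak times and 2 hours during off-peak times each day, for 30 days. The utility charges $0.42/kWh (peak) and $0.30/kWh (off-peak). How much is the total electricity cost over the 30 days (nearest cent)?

$30.97

Power = 4.4 A × 230 V = 1012 W = 1.012 kW
Peak energy = 1.012 kW × 1 h × 30 = 30.36 kWh
Off-peak energy = 1.012 kW × 2 h × 30 = 60.72 kWh
Cost = 30.36 × $0.42 + 60.72 × $0.30 = $12.7512 + $18.216 = $30.97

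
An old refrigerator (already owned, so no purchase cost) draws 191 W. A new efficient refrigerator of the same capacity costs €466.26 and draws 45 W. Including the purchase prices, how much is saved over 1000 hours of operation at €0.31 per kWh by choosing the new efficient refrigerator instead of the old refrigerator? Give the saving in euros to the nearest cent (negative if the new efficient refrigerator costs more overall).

old refrigerator: €0.00 + (191/1000) kW × 1000 h × €0.31 = €0.00 + €59.21 = €59.21
new efficient refrigerator: €466.26 + (45/1000) kW × 1000 h × €0.31 = €466.26 + €13.95 = €480.21
Saving = €59.21 − €480.21 = −€421

-€421.00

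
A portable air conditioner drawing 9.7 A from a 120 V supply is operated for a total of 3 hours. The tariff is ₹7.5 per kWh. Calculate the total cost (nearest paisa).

Power = 9.7 A × 120 V = 1164 W = 1.164 kW
Energy = 1.164 kW × 3 h = 3.492 kWh
Cost = 3.492 kWh × ₹7.5/kWh = ₹26.19

₹26.19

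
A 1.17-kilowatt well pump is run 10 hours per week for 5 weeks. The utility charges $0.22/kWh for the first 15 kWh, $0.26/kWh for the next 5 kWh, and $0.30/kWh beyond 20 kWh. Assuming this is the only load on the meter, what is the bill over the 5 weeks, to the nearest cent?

$16.15

Runtime = 10 h/week × 5 weeks = 50 h
Energy = 1.17 kW × 50 h = 58.5 kWh
Tier 1 (0–15 kWh): 15 × $0.22 = $3.3
Tier 2 (15–20 kWh): 5 × $0.26 = $1.3
Above 20 kWh: 38.5 × $0.30 = $11.55
Bill = $16.15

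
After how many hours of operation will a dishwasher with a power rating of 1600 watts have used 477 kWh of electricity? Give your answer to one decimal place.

Hours = 477 kWh ÷ 1.6 kW = 298.1 h

298.1 h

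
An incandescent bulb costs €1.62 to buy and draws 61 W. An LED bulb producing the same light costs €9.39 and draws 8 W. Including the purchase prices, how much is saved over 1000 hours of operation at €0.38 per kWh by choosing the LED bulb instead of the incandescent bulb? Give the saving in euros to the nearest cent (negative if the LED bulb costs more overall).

€12.37

incandescent bulb: €1.62 + (61/1000) kW × 1000 h × €0.38 = €1.62 + €23.18 = €24.8
LED bulb: €9.39 + (8/1000) kW × 1000 h × €0.38 = €9.39 + €3.04 = €12.43
Saving = €24.8 − €12.43 = €12.37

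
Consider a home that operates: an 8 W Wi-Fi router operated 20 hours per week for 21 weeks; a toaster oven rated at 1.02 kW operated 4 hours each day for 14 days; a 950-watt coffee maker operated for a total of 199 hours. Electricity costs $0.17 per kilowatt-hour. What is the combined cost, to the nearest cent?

Wi-Fi router: Runtime = 20 h/week × 21 weeks = 420 h
Wi-Fi router: 0.008 kW × 420 h = 3.36 kWh
toaster oven: Runtime = 4 h/day × 14 days = 56 h
toaster oven: 1.02 kW × 56 h = 57.12 kWh
coffee maker: 0.95 kW × 199 h = 189.05 kWh
Total energy = 249.53 kWh
Cost = 249.53 × $0.17 = $42.42

$42.42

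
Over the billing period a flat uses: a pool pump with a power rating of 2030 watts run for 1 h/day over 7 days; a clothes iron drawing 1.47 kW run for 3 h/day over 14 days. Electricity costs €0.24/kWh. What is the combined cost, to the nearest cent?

€18.23

pool pump: Runtime = 1 h/day × 7 days = 7 h
pool pump: 2.03 kW × 7 h = 14.21 kWh
clothes iron: Runtime = 3 h/day × 14 days = 42 h
clothes iron: 1.47 kW × 42 h = 61.74 kWh
Total energy = 75.95 kWh
Cost = 75.95 × €0.24 = €18.23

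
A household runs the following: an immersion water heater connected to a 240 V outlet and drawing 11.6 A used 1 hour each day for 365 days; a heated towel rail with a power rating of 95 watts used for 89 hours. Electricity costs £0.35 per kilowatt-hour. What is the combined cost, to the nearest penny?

immersion water heater: Power = 11.6 A × 240 V = 2784 W = 2.784 kW
immersion water heater: Runtime = 1 h/day × 365 days = 365 h
immersion water heater: 2.784 kW × 365 h = 1016.16 kWh
heated towel rail: 0.095 kW × 89 h = 8.455 kWh
Total energy = 1024.615 kWh
Cost = 1024.615 × £0.35 = £358.62

£358.62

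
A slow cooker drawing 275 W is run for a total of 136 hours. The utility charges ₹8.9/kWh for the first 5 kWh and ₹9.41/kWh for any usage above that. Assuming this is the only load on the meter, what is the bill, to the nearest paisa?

Energy = 0.275 kW × 136 h = 37.4 kWh
Tier 1 (0–5 kWh): 5 × ₹8.9 = ₹44.5
Above 5 kWh: 32.4 × ₹9.41 = ₹304.884
Bill = ₹349.38

₹349.38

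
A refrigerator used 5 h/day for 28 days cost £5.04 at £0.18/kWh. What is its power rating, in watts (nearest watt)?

Energy = £5.04 ÷ £0.18/kWh = 28 kWh
Runtime = 5 h/day × 28 days = 140 h
Power = 28 kWh ÷ 140 h = 0.2 kW = 200 W

200 W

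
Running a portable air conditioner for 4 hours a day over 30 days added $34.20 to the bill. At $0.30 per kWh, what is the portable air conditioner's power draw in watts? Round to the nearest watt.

Energy = $34.20 ÷ $0.30/kWh = 114 kWh
Runtime = 4 h/day × 30 days = 120 h
Power = 114 kWh ÷ 120 h = 0.95 kW = 950 W

950 W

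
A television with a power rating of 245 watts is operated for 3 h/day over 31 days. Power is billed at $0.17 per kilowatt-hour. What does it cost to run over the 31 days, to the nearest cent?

$3.87

Runtime = 3 h/day × 31 days = 93 h
Energy = 0.245 kW × 93 h = 22.785 kWh
Cost = 22.785 kWh × $0.17/kWh = $3.87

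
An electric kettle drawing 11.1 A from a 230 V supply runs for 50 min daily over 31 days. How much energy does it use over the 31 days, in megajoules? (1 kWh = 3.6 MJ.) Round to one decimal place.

Power = 11.1 A × 230 V = 2553 W = 2.553 kW
Runtime = 50 min × 31 = 1550 min = 25.833333… h
Energy = 2.553 kW × 25.833333… h = 65.9525 kWh
= 65.9525 × 3.6 MJ = 237.4 MJ

237.4 MJ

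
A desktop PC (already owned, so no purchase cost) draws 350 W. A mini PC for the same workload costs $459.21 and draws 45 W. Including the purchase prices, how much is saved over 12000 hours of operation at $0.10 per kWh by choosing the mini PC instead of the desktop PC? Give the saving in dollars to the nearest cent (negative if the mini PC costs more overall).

desktop PC: $0.00 + (350/1000) kW × 12000 h × $0.10 = $0.00 + $420 = $420
mini PC: $459.21 + (45/1000) kW × 12000 h × $0.10 = $459.21 + $54 = $513.21
Saving = $420 − $513.21 = −$93.21

-$93.21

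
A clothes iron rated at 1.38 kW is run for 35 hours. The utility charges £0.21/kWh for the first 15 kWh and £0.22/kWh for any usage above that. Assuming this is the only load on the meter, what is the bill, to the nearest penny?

Energy = 1.38 kW × 35 h = 48.3 kWh
Tier 1 (0–15 kWh): 15 × £0.21 = £3.15
Above 15 kWh: 33.3 × £0.22 = £7.326
Bill = £10.48

£10.48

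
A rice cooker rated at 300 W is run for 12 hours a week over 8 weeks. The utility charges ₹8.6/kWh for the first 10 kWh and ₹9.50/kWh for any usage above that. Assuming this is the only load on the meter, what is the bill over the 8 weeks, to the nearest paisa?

₹264.60

Runtime = 12 h/week × 8 weeks = 96 h
Energy = 0.3 kW × 96 h = 28.8 kWh
Tier 1 (0–10 kWh): 10 × ₹8.6 = ₹86
Above 10 kWh: 18.8 × ₹9.50 = ₹178.6
Bill = ₹264.60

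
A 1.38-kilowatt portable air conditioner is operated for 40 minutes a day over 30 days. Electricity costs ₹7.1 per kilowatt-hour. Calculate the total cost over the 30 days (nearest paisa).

₹195.96

Runtime = 40 min × 30 = 1200 min = 20 h
Energy = 1.38 kW × 20 h = 27.6 kWh
Cost = 27.6 kWh × ₹7.1/kWh = ₹195.96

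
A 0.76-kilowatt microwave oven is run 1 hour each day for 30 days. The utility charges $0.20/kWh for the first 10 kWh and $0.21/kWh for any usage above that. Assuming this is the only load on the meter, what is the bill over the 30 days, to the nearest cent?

Runtime = 1 h/day × 30 days = 30 h
Energy = 0.76 kW × 30 h = 22.8 kWh
Tier 1 (0–10 kWh): 10 × $0.20 = $2
Above 10 kWh: 12.8 × $0.21 = $2.688
Bill = $4.69

$4.69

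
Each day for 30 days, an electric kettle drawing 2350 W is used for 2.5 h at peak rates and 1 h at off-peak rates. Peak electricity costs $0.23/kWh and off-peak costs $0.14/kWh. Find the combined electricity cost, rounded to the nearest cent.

$50.41

Peak energy = 2.35 kW × 2.5 h × 30 = 176.25 kWh
Off-peak energy = 2.35 kW × 1 h × 30 = 70.5 kWh
Cost = 176.25 × $0.23 + 70.5 × $0.14 = $40.5375 + $9.87 = $50.41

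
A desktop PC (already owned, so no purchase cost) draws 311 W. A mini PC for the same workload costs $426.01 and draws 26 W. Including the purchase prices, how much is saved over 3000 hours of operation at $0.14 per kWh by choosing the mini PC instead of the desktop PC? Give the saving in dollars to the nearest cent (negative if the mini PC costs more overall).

desktop PC: $0.00 + (311/1000) kW × 3000 h × $0.14 = $0.00 + $130.62 = $130.62
mini PC: $426.01 + (26/1000) kW × 3000 h × $0.14 = $426.01 + $10.92 = $436.93
Saving = $130.62 − $436.93 = −$306.31

-$306.31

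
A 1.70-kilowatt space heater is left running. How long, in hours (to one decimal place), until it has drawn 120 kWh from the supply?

Hours = 120 kWh ÷ 1.7 kW = 70.6 h

70.6 h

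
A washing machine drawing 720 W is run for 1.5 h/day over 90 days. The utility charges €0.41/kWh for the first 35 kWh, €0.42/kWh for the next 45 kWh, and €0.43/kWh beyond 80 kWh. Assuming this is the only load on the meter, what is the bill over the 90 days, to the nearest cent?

Runtime = 1.5 h/day × 90 days = 135 h
Energy = 0.72 kW × 135 h = 97.2 kWh
Tier 1 (0–35 kWh): 35 × €0.41 = €14.35
Tier 2 (35–80 kWh): 45 × €0.42 = €18.9
Above 80 kWh: 17.2 × €0.43 = €7.396
Bill = €40.65

€40.65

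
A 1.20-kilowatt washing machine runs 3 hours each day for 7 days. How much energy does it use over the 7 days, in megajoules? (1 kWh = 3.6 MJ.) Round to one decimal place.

Runtime = 3 h/day × 7 days = 21 h
Energy = 1.2 kW × 21 h = 25.2 kWh
= 25.2 × 3.6 MJ = 90.7 MJ

90.7 MJ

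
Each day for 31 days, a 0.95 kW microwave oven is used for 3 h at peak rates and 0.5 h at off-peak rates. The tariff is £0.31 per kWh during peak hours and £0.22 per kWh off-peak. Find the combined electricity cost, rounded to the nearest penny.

£30.63

Peak energy = 0.95 kW × 3 h × 31 = 88.35 kWh
Off-peak energy = 0.95 kW × 0.5 h × 31 = 14.725 kWh
Cost = 88.35 × £0.31 + 14.725 × £0.22 = £27.3885 + £3.2395 = £30.63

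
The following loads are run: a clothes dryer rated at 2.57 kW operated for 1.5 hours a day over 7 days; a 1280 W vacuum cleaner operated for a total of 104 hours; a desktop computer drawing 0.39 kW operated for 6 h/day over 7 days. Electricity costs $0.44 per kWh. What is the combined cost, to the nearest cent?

clothes dryer: Runtime = 1.5 h/day × 7 days = 10.5 h
clothes dryer: 2.57 kW × 10.5 h = 26.985 kWh
vacuum cleaner: 1.28 kW × 104 h = 133.12 kWh
desktop computer: Runtime = 6 h/day × 7 days = 42 h
desktop computer: 0.39 kW × 42 h = 16.38 kWh
Total energy = 176.485 kWh
Cost = 176.485 × $0.44 = $77.65

$77.65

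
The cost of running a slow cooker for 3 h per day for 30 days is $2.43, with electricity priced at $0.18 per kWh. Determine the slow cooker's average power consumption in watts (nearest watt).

Energy = $2.43 ÷ $0.18/kWh = 13.5 kWh
Runtime = 3 h/day × 30 days = 90 h
Power = 13.5 kWh ÷ 90 h = 0.15 kW = 150 W

150 W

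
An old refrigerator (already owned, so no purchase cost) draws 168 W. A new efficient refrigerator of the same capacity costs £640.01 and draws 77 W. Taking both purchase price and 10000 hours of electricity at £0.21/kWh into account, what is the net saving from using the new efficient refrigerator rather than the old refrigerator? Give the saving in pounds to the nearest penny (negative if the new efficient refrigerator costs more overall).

-£448.91

old refrigerator: £0.00 + (168/1000) kW × 10000 h × £0.21 = £0.00 + £352.8 = £352.8
new efficient refrigerator: £640.01 + (77/1000) kW × 10000 h × £0.21 = £640.01 + £161.7 = £801.71
Saving = £352.8 − £801.71 = −£448.91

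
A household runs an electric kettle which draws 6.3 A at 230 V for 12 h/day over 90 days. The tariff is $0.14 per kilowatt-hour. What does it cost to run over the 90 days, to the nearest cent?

$219.09

Power = 6.3 A × 230 V = 1449 W = 1.449 kW
Runtime = 12 h/day × 90 days = 1080 h
Energy = 1.449 kW × 1080 h = 1564.92 kWh
Cost = 1564.92 kWh × $0.14/kWh = $219.09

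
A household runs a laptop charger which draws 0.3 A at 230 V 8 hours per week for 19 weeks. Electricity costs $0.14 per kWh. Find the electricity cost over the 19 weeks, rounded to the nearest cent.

$1.47

Power = 0.3 A × 230 V = 69 W = 0.069 kW
Runtime = 8 h/week × 19 weeks = 152 h
Energy = 0.069 kW × 152 h = 10.488 kWh
Cost = 10.488 kWh × $0.14/kWh = $1.47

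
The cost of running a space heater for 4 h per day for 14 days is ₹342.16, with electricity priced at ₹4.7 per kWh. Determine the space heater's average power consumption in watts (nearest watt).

1300 W

Energy = ₹342.16 ÷ ₹4.7/kWh = 72.8 kWh
Runtime = 4 h/day × 14 days = 56 h
Power = 72.8 kWh ÷ 56 h = 1.3 kW = 1300 W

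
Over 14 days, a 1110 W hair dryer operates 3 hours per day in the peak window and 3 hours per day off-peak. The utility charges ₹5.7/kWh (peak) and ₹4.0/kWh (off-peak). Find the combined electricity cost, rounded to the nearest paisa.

₹452.21

Peak energy = 1.11 kW × 3 h × 14 = 46.62 kWh
Off-peak energy = 1.11 kW × 3 h × 14 = 46.62 kWh
Cost = 46.62 × ₹5.7 + 46.62 × ₹4.0 = ₹265.734 + ₹186.48 = ₹452.21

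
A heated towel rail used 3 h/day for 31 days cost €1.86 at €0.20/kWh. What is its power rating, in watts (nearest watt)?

100 W

Energy = €1.86 ÷ €0.20/kWh = 9.3 kWh
Runtime = 3 h/day × 31 days = 93 h
Power = 9.3 kWh ÷ 93 h = 0.1 kW = 100 W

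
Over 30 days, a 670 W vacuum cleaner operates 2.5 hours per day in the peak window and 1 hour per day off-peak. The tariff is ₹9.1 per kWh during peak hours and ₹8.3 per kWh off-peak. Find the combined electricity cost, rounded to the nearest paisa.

₹624.11

Peak energy = 0.67 kW × 2.5 h × 30 = 50.25 kWh
Off-peak energy = 0.67 kW × 1 h × 30 = 20.1 kWh
Cost = 50.25 × ₹9.1 + 20.1 × ₹8.3 = ₹457.275 + ₹166.83 = ₹624.11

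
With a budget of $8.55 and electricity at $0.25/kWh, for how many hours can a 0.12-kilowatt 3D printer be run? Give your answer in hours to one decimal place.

285.0 h

Energy available = $8.55 ÷ $0.25/kWh = 34.2 kWh
Hours = 34.2 kWh ÷ 0.12 kW = 285.0 h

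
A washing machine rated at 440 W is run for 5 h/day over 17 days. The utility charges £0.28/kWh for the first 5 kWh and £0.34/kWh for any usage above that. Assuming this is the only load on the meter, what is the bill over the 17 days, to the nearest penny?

£12.42

Runtime = 5 h/day × 17 days = 85 h
Energy = 0.44 kW × 85 h = 37.4 kWh
Tier 1 (0–5 kWh): 5 × £0.28 = £1.4
Above 5 kWh: 32.4 × £0.34 = £11.016
Bill = £12.42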